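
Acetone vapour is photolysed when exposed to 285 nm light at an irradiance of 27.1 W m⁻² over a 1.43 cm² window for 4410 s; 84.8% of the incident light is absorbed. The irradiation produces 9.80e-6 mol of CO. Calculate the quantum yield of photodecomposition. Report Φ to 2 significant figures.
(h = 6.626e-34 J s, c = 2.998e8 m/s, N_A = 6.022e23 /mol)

Φ = 0.28

Photon energy at 285 nm: hc/λ = (6.626e-34)(2.998e8)/(285e-9) = 6.970e-19 J.
Energy delivered: (27.1 W m⁻²)(1.43e-4 m²)(4410 s) = 17.09 J.
Photons incident: 17.09 / 6.970e-19 = 2.452e19, i.e. 2.452e19/6.022e23 = 4.072e-5 mol.
Photons absorbed: 0.848 × 4.072e-5 = 3.453e-5 mol.
Φ = 9.80e-6 mol / 3.453e-5 mol photons = 0.28.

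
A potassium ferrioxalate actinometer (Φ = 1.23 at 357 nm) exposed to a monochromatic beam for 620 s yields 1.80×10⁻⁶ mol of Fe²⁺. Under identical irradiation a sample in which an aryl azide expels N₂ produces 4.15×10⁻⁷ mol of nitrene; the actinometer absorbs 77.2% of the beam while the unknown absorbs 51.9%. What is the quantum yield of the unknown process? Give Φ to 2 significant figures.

Φ = 0.42

Photons absorbed by the actinometer: 1.80×10⁻⁶ / 1.23 = 1.463×10⁻⁶ mol.
Incident flux: 1.463×10⁻⁶ / 0.772 = 1.895×10⁻⁶ einstein.
Absorbed by unknown: 0.519 × 1.895×10⁻⁶ = 9.835×10⁻⁷ mol.
Φ(unknown) = 4.15×10⁻⁷ / 9.835×10⁻⁷ = 0.42.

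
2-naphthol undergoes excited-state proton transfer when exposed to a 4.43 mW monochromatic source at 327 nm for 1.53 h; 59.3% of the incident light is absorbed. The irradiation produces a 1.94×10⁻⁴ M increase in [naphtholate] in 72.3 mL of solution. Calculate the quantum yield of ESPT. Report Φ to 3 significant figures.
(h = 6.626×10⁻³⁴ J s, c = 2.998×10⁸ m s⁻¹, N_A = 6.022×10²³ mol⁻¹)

Φ = 0.355

Product: (1.94×10⁻⁴ M)(0.0723 L) = 1.403×10⁻⁵ mol.
Photon energy at 327 nm: hc/λ = (6.626×10⁻³⁴)(2.998×10⁸)/(327×10⁻⁹) = 6.075×10⁻¹⁹ J.
Energy delivered: (4.43 mW)(5508 s) = 24.40 J.
Photons incident: 24.40 / 6.075×10⁻¹⁹ = 4.016×10¹⁹, i.e. 4.016×10¹⁹/6.022×10²³ = 6.669×10⁻⁵ mol.
Photons absorbed: 0.593 × 6.669×10⁻⁵ = 3.955×10⁻⁵ mol.
Φ = 1.403×10⁻⁵ mol / 3.955×10⁻⁵ mol photons = 0.355.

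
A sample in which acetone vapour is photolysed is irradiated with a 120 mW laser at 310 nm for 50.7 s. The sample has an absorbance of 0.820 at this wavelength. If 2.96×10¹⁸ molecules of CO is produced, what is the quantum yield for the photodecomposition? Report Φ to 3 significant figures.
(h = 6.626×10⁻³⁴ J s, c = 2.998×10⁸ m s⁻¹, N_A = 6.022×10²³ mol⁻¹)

Product: 2.96×10¹⁸ / 6.022×10²³ = 4.915×10⁻⁶ mol.
Photon energy at 310 nm: hc/λ = (6.626×10⁻³⁴)(2.998×10⁸)/(310×10⁻⁹) = 6.408×10⁻¹⁹ J.
Energy delivered: (120 mW)(50.7 s) = 6.084 J.
Photons incident: 6.084 / 6.408×10⁻¹⁹ = 9.494×10¹⁸, i.e. 9.494×10¹⁸/6.022×10²³ = 1.577×10⁻⁵ mol.
Fraction absorbed: 1 − 10^(−0.820) = 0.8486.
Photons absorbed: 0.8486 × 1.577×10⁻⁵ = 1.338×10⁻⁵ mol.
Φ = 4.915×10⁻⁶ mol / 1.338×10⁻⁵ mol photons = 0.367.

Φ = 0.367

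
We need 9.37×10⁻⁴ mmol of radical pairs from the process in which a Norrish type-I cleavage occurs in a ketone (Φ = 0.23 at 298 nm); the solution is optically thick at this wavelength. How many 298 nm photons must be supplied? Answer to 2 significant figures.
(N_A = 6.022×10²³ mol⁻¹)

Product: 9.37×10⁻⁴ mmol = 9.37×10⁻⁷ mol.
Photons that must be absorbed: 9.37×10⁻⁷ / 0.23 = 4.074×10⁻⁶ mol.
Photon count: 4.074×10⁻⁶ × 6.022×10²³ = 2.5×10¹⁸.

2.5×10¹⁸ photons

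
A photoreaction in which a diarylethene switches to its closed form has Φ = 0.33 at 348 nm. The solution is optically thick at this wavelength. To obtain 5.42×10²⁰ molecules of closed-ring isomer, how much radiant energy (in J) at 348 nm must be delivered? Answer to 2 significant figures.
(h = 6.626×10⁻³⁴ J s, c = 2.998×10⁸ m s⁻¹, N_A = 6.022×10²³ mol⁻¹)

Product: 5.42×10²⁰ / 6.022×10²³ = 9.000×10⁻⁴ mol.
Photons that must be absorbed: 9.000×10⁻⁴ / 0.33 = 0.002727 mol.
Photon energy: hc/λ = 5.708×10⁻¹⁹ J; per mole, 3.437×10⁵ J mol⁻¹.
Energy required: 0.002727 × 3.437×10⁵ = 940 J.

940 J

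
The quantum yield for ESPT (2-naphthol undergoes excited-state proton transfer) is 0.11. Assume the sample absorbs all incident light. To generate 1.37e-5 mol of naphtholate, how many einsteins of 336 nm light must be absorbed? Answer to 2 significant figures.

1.2e-4 einstein

Photons that must be absorbed: 1.37e-5 / 0.11 = 1.245e-4 mol.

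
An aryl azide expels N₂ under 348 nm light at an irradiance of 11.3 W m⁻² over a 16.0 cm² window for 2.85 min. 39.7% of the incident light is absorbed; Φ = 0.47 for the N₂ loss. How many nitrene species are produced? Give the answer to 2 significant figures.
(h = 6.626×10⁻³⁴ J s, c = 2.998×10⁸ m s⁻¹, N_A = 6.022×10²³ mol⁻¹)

1.0×10¹⁸ species

Photon energy at 348 nm: hc/λ = (6.626×10⁻³⁴)(2.998×10⁸)/(348×10⁻⁹) = 5.708×10⁻¹⁹ J.
Energy delivered: (11.3 W m⁻²)(16.0×10⁻⁴ m²)(171 s) = 3.092 J.
Photons incident: 3.092 / 5.708×10⁻¹⁹ = 5.417×10¹⁸, i.e. 5.417×10¹⁸/6.022×10²³ = 8.995×10⁻⁶ mol.
Photons absorbed: 0.397 × 8.995×10⁻⁶ = 3.571×10⁻⁶ mol.
Product: Φ × n_abs = 0.47 × 3.571×10⁻⁶ = 1.678×10⁻⁶ mol.
As a count: 1.678×10⁻⁶ × 6.022×10²³ = 1.0×10¹⁸.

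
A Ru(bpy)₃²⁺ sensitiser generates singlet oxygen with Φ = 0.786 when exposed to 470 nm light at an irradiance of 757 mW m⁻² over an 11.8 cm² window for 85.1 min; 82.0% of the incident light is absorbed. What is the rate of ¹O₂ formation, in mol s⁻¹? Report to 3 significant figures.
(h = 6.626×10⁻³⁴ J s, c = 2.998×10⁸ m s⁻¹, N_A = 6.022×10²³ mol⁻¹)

Photon energy at 470 nm: hc/λ = (6.626×10⁻³⁴)(2.998×10⁸)/(470×10⁻⁹) = 4.227×10⁻¹⁹ J.
Energy delivered: (757 mW m⁻²)(11.8×10⁻⁴ m²)(5106 s) = 4.561 J.
Photons incident: 4.561 / 4.227×10⁻¹⁹ = 1.079×10¹⁹, i.e. 1.079×10¹⁹/6.022×10²³ = 1.792×10⁻⁵ mol.
Photons absorbed: 0.820 × 1.792×10⁻⁵ = 1.469×10⁻⁵ mol.
Product formed: 0.786 × 1.469×10⁻⁵ = 1.155×10⁻⁵ mol.
Rate: 1.155×10⁻⁵ / 5106 s = 2.26×10⁻⁹ mol s⁻¹.

2.26×10⁻⁹ mol s⁻¹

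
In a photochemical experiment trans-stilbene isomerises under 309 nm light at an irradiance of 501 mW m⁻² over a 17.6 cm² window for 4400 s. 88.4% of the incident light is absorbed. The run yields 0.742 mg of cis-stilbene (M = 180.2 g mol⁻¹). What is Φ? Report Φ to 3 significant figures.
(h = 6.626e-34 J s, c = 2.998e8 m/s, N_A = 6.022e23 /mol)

Product: 0.742 mg / 180.2 g mol⁻¹ = 4.118e-6 mol.
Photon energy at 309 nm: hc/λ = (6.626e-34)(2.998e8)/(309e-9) = 6.429e-19 J.
Energy delivered: (501 mW m⁻²)(17.6e-4 m²)(4400 s) = 3.880 J.
Photons incident: 3.880 / 6.429e-19 = 6.035e18, i.e. 6.035e18/6.022e23 = 1.002e-5 mol.
Photons absorbed: 0.884 × 1.002e-5 = 8.858e-6 mol.
Φ = 4.118e-6 mol / 8.858e-6 mol photons = 0.465.

Φ = 0.465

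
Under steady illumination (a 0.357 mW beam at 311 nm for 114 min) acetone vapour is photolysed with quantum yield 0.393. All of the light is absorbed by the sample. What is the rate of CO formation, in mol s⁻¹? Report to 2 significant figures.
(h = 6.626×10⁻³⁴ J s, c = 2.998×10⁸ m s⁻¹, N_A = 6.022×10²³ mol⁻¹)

Photon energy at 311 nm: hc/λ = (6.626×10⁻³⁴)(2.998×10⁸)/(311×10⁻⁹) = 6.387×10⁻¹⁹ J.
Energy delivered: (0.357 mW)(6840 s) = 2.442 J.
Photons incident: 2.442 / 6.387×10⁻¹⁹ = 3.823×10¹⁸, i.e. 3.823×10¹⁸/6.022×10²³ = 6.348×10⁻⁶ mol.
Product formed: 0.393 × 6.348×10⁻⁶ = 2.495×10⁻⁶ mol.
Rate: 2.495×10⁻⁶ / 6840 s = 3.6×10⁻¹⁰ mol s⁻¹.

3.6×10⁻¹⁰ mol s⁻¹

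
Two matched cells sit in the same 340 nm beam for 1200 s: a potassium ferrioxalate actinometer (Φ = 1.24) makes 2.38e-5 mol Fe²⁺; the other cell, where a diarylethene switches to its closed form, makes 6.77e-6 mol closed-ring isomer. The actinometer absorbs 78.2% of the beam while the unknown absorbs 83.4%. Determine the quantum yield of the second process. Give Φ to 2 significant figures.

Photons absorbed by the actinometer: 2.38e-5 / 1.24 = 1.919e-5 mol.
Incident flux: 1.919e-5 / 0.782 = 2.454e-5 einstein.
Absorbed by unknown: 0.834 × 2.454e-5 = 2.047e-5 mol.
Φ(unknown) = 6.77e-6 / 2.047e-5 = 0.33.

Φ = 0.33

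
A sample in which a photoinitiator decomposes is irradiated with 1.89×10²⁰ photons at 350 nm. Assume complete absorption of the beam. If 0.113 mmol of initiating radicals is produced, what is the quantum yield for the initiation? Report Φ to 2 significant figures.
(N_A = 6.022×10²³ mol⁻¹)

Product: 0.113 mmol = 1.13×10⁻⁴ mol.
Moles of photons: 1.89×10²⁰ / 6.022×10²³ = 3.138×10⁻⁴ mol.
Φ = 1.13×10⁻⁴ mol / 3.138×10⁻⁴ mol photons = 0.36.

Φ = 0.36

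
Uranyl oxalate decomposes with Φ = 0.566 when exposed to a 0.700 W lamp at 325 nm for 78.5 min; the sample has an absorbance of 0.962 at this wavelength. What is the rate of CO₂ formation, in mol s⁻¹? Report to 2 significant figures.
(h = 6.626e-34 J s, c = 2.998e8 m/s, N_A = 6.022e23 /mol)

9.6e-7 mol s⁻¹

Photon energy at 325 nm: hc/λ = (6.626e-34)(2.998e8)/(325e-9) = 6.112e-19 J.
Energy delivered: (0.700 W)(4710 s) = 3297 J.
Photons incident: 3297 / 6.112e-19 = 5.394e21, i.e. 5.394e21/6.022e23 = 0.008957 mol.
Fraction absorbed: 1 − 10^(−0.962) = 0.8909.
Photons absorbed: 0.8909 × 0.008957 = 0.007980 mol.
Product formed: 0.566 × 0.007980 = 0.004517 mol.
Rate: 0.004517 / 4710 s = 9.6e-7 mol s⁻¹.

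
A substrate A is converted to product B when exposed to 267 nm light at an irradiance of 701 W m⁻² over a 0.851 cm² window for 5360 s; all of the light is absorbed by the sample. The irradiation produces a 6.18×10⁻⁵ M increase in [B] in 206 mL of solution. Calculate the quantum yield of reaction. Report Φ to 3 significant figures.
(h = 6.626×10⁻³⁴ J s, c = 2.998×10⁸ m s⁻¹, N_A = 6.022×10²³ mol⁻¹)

Product: (6.18×10⁻⁵ M)(0.206 L) = 1.273×10⁻⁵ mol.
Photon energy at 267 nm: hc/λ = (6.626×10⁻³⁴)(2.998×10⁸)/(267×10⁻⁹) = 7.440×10⁻¹⁹ J.
Energy delivered: (701 W m⁻²)(0.851×10⁻⁴ m²)(5360 s) = 319.8 J.
Photons incident: 319.8 / 7.440×10⁻¹⁹ = 4.298×10²⁰, i.e. 4.298×10²⁰/6.022×10²³ = 7.137×10⁻⁴ mol.
Φ = 1.273×10⁻⁵ mol / 7.137×10⁻⁴ mol photons = 0.0178.

Φ = 0.0178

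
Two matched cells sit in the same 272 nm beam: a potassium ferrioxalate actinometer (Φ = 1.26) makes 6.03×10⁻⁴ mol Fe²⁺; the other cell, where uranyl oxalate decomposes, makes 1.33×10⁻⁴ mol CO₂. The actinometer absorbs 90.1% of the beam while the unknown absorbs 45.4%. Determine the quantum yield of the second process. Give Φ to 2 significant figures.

Φ = 0.55

Photons absorbed by the actinometer: 6.03×10⁻⁴ / 1.26 = 4.786×10⁻⁴ mol.
Incident flux: 4.786×10⁻⁴ / 0.901 = 5.312×10⁻⁴ einstein.
Absorbed by unknown: 0.454 × 5.312×10⁻⁴ = 2.412×10⁻⁴ mol.
Φ(unknown) = 1.33×10⁻⁴ / 2.412×10⁻⁴ = 0.55.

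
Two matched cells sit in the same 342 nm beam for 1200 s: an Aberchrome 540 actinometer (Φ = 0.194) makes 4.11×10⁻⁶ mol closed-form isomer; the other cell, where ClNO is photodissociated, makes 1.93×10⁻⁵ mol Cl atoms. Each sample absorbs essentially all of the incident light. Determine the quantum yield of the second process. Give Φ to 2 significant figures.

Photons absorbed by the actinometer: 4.11×10⁻⁶ / 0.194 = 2.119×10⁻⁵ mol.
Φ(unknown) = 1.93×10⁻⁵ / 2.119×10⁻⁵ = 0.91.

Φ = 0.91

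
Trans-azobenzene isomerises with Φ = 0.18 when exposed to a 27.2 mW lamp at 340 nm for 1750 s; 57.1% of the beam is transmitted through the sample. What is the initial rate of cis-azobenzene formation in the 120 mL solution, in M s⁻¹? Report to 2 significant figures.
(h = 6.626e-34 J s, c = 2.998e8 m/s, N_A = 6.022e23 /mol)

5.0e-8 M s⁻¹

Photon energy at 340 nm: hc/λ = (6.626e-34)(2.998e8)/(340e-9) = 5.843e-19 J.
Energy delivered: (27.2 mW)(1750 s) = 47.60 J.
Photons incident: 47.60 / 5.843e-19 = 8.147e19, i.e. 8.147e19/6.022e23 = 1.353e-4 mol.
Fraction absorbed: 1 − 57.1/100 = 0.4290.
Photons absorbed: 0.4290 × 1.353e-4 = 5.804e-5 mol.
Product formed: 0.18 × 5.804e-5 = 1.045e-5 mol.
Rate: 1.045e-5 mol / (1750 s × 0.12 L) = 5.0e-8 M s⁻¹.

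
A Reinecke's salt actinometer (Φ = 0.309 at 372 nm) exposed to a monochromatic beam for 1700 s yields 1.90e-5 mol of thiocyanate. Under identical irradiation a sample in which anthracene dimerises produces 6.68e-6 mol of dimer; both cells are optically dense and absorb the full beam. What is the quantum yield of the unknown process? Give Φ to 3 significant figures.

Φ = 0.109

Photons absorbed by the actinometer: 1.90e-5 / 0.309 = 6.149e-5 mol.
Φ(unknown) = 6.68e-6 / 6.149e-5 = 0.109.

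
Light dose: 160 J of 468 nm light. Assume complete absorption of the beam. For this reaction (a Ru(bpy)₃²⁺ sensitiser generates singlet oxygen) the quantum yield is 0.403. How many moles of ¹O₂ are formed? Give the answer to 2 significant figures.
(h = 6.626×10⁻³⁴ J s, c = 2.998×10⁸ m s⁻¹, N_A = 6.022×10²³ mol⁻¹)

Photon energy at 468 nm: hc/λ = (6.626×10⁻³⁴)(2.998×10⁸)/(468×10⁻⁹) = 4.245×10⁻¹⁹ J.
Photons incident: 160 / 4.245×10⁻¹⁹ = 3.769×10²⁰, i.e. 3.769×10²⁰/6.022×10²³ = 6.259×10⁻⁴ mol.
Product: Φ × n_abs = 0.403 × 6.259×10⁻⁴ = 2.522×10⁻⁴ mol.

2.5×10⁻⁴ mol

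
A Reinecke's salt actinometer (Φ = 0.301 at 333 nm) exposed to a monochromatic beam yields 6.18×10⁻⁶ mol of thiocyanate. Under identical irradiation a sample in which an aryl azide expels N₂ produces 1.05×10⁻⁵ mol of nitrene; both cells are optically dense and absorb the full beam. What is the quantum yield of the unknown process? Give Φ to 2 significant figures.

Photons absorbed by the actinometer: 6.18×10⁻⁶ / 0.301 = 2.053×10⁻⁵ mol.
Φ(unknown) = 1.05×10⁻⁵ / 2.053×10⁻⁵ = 0.51.

Φ = 0.51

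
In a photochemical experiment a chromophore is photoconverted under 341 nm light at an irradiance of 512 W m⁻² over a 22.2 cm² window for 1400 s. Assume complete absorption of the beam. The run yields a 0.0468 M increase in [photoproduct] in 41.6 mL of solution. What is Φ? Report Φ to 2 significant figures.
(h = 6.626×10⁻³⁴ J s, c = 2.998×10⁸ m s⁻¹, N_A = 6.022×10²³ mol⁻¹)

Product: (0.0468 M)(0.0416 L) = 0.001947 mol.
Photon energy at 341 nm: hc/λ = (6.626×10⁻³⁴)(2.998×10⁸)/(341×10⁻⁹) = 5.825×10⁻¹⁹ J.
Energy delivered: (512 W m⁻²)(22.2×10⁻⁴ m²)(1400 s) = 1591 J.
Photons incident: 1591 / 5.825×10⁻¹⁹ = 2.731×10²¹, i.e. 2.731×10²¹/6.022×10²³ = 0.004535 mol.
Φ = 0.001947 mol / 0.004535 mol photons = 0.43.

Φ = 0.43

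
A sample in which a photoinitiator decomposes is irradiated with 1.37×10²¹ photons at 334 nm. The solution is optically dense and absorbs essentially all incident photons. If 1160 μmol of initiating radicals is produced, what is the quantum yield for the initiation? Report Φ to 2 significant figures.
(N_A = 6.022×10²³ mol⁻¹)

Product: 1160 μmol = 0.00116 mol.
Moles of photons: 1.37×10²¹ / 6.022×10²³ = 0.002275 mol.
Φ = 0.00116 mol / 0.002275 mol photons = 0.51.

Φ = 0.51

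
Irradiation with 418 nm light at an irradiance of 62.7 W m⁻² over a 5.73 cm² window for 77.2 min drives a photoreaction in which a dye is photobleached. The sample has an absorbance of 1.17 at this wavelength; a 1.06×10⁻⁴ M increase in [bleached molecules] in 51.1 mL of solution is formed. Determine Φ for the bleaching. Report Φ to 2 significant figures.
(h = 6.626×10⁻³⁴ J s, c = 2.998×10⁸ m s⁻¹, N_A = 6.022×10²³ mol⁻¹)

Product: (1.06×10⁻⁴ M)(0.0511 L) = 5.417×10⁻⁶ mol.
Photon energy at 418 nm: hc/λ = (6.626×10⁻³⁴)(2.998×10⁸)/(418×10⁻⁹) = 4.752×10⁻¹⁹ J.
Energy delivered: (62.7 W m⁻²)(5.73×10⁻⁴ m²)(4632 s) = 166.4 J.
Photons incident: 166.4 / 4.752×10⁻¹⁹ = 3.502×10²⁰, i.e. 3.502×10²⁰/6.022×10²³ = 5.815×10⁻⁴ mol.
Fraction absorbed: 1 − 10^(−1.17) = 0.9324.
Photons absorbed: 0.9324 × 5.815×10⁻⁴ = 5.422×10⁻⁴ mol.
Φ = 5.417×10⁻⁶ mol / 5.422×10⁻⁴ mol photons = 0.010.

Φ = 0.010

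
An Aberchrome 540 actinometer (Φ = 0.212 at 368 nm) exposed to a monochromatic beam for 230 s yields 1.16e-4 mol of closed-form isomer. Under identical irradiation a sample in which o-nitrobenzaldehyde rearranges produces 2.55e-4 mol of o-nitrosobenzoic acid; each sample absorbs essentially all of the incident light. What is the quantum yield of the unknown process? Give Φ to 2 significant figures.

Φ = 0.47

Photons absorbed by the actinometer: 1.16e-4 / 0.212 = 5.472e-4 mol.
Φ(unknown) = 2.55e-4 / 5.472e-4 = 0.47.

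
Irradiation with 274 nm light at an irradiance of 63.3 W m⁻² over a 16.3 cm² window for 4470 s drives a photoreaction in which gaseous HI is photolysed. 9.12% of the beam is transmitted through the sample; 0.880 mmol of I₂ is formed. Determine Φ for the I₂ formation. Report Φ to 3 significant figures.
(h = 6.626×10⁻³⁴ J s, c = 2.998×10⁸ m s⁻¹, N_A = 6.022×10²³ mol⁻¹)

Product: 0.880 mmol = 8.80×10⁻⁴ mol.
Photon energy at 274 nm: hc/λ = (6.626×10⁻³⁴)(2.998×10⁸)/(274×10⁻⁹) = 7.250×10⁻¹⁹ J.
Energy delivered: (63.3 W m⁻²)(16.3×10⁻⁴ m²)(4470 s) = 461.2 J.
Photons incident: 461.2 / 7.250×10⁻¹⁹ = 6.361×10²⁰, i.e. 6.361×10²⁰/6.022×10²³ = 0.001056 mol.
Fraction absorbed: 1 − 9.12/100 = 0.9088.
Photons absorbed: 0.9088 × 0.001056 = 9.597×10⁻⁴ mol.
Φ = 8.80×10⁻⁴ mol / 9.597×10⁻⁴ mol photons = 0.917.

Φ = 0.917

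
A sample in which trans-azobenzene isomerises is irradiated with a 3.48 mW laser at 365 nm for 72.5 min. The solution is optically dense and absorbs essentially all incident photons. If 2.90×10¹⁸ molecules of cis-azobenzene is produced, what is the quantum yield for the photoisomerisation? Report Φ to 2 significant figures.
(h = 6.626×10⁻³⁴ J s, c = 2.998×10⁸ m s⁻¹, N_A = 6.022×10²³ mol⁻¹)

Φ = 0.10

Product: 2.90×10¹⁸ / 6.022×10²³ = 4.816×10⁻⁶ mol.
Photon energy at 365 nm: hc/λ = (6.626×10⁻³⁴)(2.998×10⁸)/(365×10⁻⁹) = 5.442×10⁻¹⁹ J.
Energy delivered: (3.48 mW)(4350 s) = 15.14 J.
Photons incident: 15.14 / 5.442×10⁻¹⁹ = 2.782×10¹⁹, i.e. 2.782×10¹⁹/6.022×10²³ = 4.620×10⁻⁵ mol.
Φ = 4.816×10⁻⁶ mol / 4.620×10⁻⁵ mol photons = 0.10.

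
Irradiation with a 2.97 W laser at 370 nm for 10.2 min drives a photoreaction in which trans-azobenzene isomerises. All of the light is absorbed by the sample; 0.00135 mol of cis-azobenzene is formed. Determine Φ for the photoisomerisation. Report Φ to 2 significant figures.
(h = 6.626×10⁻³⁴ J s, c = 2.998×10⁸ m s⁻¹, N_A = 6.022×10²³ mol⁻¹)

Photon energy at 370 nm: hc/λ = (6.626×10⁻³⁴)(2.998×10⁸)/(370×10⁻⁹) = 5.369×10⁻¹⁹ J.
Energy delivered: (2.97 W)(612 s) = 1818 J.
Photons incident: 1818 / 5.369×10⁻¹⁹ = 3.386×10²¹, i.e. 3.386×10²¹/6.022×10²³ = 0.005623 mol.
Φ = 0.00135 mol / 0.005623 mol photons = 0.24.

Φ = 0.24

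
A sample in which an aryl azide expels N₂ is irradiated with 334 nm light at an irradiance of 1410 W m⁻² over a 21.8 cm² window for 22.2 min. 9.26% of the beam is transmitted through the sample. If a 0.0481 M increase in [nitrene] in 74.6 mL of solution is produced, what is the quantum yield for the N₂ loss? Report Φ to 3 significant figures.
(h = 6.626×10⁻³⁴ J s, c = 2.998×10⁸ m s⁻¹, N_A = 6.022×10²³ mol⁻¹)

Φ = 0.346

Product: (0.0481 M)(0.0746 L) = 0.003588 mol.
Photon energy at 334 nm: hc/λ = (6.626×10⁻³⁴)(2.998×10⁸)/(334×10⁻⁹) = 5.948×10⁻¹⁹ J.
Energy delivered: (1410 W m⁻²)(21.8×10⁻⁴ m²)(1332 s) = 4094 J.
Photons incident: 4094 / 5.948×10⁻¹⁹ = 6.883×10²¹, i.e. 6.883×10²¹/6.022×10²³ = 0.01143 mol.
Fraction absorbed: 1 − 9.26/100 = 0.9074.
Photons absorbed: 0.9074 × 0.01143 = 0.01037 mol.
Φ = 0.003588 mol / 0.01037 mol photons = 0.346.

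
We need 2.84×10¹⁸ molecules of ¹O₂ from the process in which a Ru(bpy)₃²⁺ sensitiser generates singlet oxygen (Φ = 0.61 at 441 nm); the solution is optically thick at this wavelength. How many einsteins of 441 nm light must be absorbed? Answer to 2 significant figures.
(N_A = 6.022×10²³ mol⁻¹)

7.7×10⁻⁶ einstein

Product: 2.84×10¹⁸ / 6.022×10²³ = 4.716×10⁻⁶ mol.
Photons that must be absorbed: 4.716×10⁻⁶ / 0.61 = 7.731×10⁻⁶ mol.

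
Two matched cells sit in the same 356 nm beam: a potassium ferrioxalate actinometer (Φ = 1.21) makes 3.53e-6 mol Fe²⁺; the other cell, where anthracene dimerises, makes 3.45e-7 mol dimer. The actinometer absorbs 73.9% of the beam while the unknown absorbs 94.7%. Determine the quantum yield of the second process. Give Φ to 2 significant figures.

Φ = 0.092

Photons absorbed by the actinometer: 3.53e-6 / 1.21 = 2.917e-6 mol.
Incident flux: 2.917e-6 / 0.739 = 3.947e-6 einstein.
Absorbed by unknown: 0.947 × 3.947e-6 = 3.738e-6 mol.
Φ(unknown) = 3.45e-7 / 3.738e-6 = 0.092.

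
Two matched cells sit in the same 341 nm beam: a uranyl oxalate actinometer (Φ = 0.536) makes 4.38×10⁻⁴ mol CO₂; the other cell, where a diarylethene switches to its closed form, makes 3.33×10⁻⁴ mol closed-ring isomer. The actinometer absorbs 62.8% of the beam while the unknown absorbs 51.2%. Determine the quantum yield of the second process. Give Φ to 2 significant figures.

Φ = 0.50

Photons absorbed by the actinometer: 4.38×10⁻⁴ / 0.536 = 8.172×10⁻⁴ mol.
Incident flux: 8.172×10⁻⁴ / 0.628 = 0.001301 einstein.
Absorbed by unknown: 0.512 × 0.001301 = 6.661×10⁻⁴ mol.
Φ(unknown) = 3.33×10⁻⁴ / 6.661×10⁻⁴ = 0.50.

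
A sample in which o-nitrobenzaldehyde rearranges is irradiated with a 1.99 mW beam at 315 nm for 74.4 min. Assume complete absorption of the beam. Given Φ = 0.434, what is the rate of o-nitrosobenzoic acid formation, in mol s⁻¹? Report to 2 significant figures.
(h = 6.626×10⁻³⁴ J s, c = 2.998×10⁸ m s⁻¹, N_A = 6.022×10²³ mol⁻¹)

Photon energy at 315 nm: hc/λ = (6.626×10⁻³⁴)(2.998×10⁸)/(315×10⁻⁹) = 6.306×10⁻¹⁹ J.
Energy delivered: (1.99 mW)(4464 s) = 8.883 J.
Photons incident: 8.883 / 6.306×10⁻¹⁹ = 1.409×10¹⁹, i.e. 1.409×10¹⁹/6.022×10²³ = 2.340×10⁻⁵ mol.
Product formed: 0.434 × 2.340×10⁻⁵ = 1.016×10⁻⁵ mol.
Rate: 1.016×10⁻⁵ / 4464 s = 2.3×10⁻⁹ mol s⁻¹.

2.3×10⁻⁹ mol s⁻¹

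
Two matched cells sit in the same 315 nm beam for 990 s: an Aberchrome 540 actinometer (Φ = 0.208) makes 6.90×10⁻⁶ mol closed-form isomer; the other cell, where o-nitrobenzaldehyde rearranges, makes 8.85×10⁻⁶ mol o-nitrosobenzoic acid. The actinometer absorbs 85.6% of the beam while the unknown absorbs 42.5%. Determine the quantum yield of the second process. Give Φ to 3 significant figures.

Photons absorbed by the actinometer: 6.90×10⁻⁶ / 0.208 = 3.317×10⁻⁵ mol.
Incident flux: 3.317×10⁻⁵ / 0.856 = 3.875×10⁻⁵ einstein.
Absorbed by unknown: 0.425 × 3.875×10⁻⁵ = 1.647×10⁻⁵ mol.
Φ(unknown) = 8.85×10⁻⁶ / 1.647×10⁻⁵ = 0.537.

Φ = 0.537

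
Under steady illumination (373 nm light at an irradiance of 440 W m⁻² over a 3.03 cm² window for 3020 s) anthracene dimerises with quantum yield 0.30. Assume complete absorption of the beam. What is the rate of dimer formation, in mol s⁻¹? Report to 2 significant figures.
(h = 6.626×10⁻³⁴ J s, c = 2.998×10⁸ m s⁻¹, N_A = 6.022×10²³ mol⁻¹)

1.2×10⁻⁷ mol s⁻¹

Photon energy at 373 nm: hc/λ = (6.626×10⁻³⁴)(2.998×10⁸)/(373×10⁻⁹) = 5.326×10⁻¹⁹ J.
Energy delivered: (440 W m⁻²)(3.03×10⁻⁴ m²)(3020 s) = 402.6 J.
Photons incident: 402.6 / 5.326×10⁻¹⁹ = 7.559×10²⁰, i.e. 7.559×10²⁰/6.022×10²³ = 0.001255 mol.
Product formed: 0.30 × 0.001255 = 3.765×10⁻⁴ mol.
Rate: 3.765×10⁻⁴ / 3020 s = 1.2×10⁻⁷ mol s⁻¹.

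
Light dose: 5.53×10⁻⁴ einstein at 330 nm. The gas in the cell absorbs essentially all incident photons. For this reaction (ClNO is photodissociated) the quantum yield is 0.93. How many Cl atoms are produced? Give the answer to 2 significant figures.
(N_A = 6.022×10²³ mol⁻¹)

Product: Φ × n_abs = 0.93 × 5.53×10⁻⁴ = 5.143×10⁻⁴ mol.
As a count: 5.143×10⁻⁴ × 6.022×10²³ = 3.1×10²⁰.

3.1×10²⁰ atoms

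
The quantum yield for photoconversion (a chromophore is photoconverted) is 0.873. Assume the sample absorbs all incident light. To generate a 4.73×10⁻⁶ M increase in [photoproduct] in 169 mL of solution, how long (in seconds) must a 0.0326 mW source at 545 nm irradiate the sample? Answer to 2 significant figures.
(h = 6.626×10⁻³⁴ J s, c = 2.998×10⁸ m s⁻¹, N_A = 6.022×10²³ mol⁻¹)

t ≈ 6200 s

Product: (4.73×10⁻⁶ M)(0.169 L) = 7.994×10⁻⁷ mol.
Photons that must be absorbed: 7.994×10⁻⁷ / 0.873 = 9.157×10⁻⁷ mol.
Photon energy: hc/λ = 3.645×10⁻¹⁹ J; per mole, 2.195×10⁵ J mol⁻¹.
Energy required: 9.157×10⁻⁷ × 2.195×10⁵ = 0.2010 J.
Time: 0.2010 J / 3.26e-05 W = 6200 s.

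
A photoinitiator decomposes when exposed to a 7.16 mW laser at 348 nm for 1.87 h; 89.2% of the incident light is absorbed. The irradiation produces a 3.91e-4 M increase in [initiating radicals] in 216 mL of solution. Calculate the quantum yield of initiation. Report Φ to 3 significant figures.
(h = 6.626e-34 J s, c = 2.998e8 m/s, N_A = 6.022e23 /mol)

Product: (3.91e-4 M)(0.216 L) = 8.446e-5 mol.
Photon energy at 348 nm: hc/λ = (6.626e-34)(2.998e8)/(348e-9) = 5.708e-19 J.
Energy delivered: (7.16 mW)(6732 s) = 48.20 J.
Photons incident: 48.20 / 5.708e-19 = 8.444e19, i.e. 8.444e19/6.022e23 = 1.402e-4 mol.
Photons absorbed: 0.892 × 1.402e-4 = 1.251e-4 mol.
Φ = 8.446e-5 mol / 1.251e-4 mol photons = 0.675.

Φ = 0.675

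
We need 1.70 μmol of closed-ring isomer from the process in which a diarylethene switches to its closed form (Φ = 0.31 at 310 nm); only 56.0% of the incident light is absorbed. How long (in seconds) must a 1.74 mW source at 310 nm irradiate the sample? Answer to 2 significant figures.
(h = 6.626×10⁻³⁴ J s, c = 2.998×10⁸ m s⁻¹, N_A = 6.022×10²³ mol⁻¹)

Product: 1.70 μmol = 1.70×10⁻⁶ mol.
Photons that must be absorbed: 1.70×10⁻⁶ / 0.31 = 5.484×10⁻⁶ mol.
Incident photons needed: 5.484×10⁻⁶ / 0.560 = 9.793×10⁻⁶ mol.
Photon energy: hc/λ = 6.408×10⁻¹⁹ J; per mole, 3.859×10⁵ J mol⁻¹.
Energy required: 9.793×10⁻⁶ × 3.859×10⁵ = 3.779 J.
Time: 3.779 J / 0.00174 W = 2200 s.

t ≈ 2200 s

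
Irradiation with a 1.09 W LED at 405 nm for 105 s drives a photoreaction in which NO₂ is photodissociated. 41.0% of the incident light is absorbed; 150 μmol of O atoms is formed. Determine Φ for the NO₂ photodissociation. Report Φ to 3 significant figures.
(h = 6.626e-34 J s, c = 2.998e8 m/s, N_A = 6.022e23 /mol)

Product: 150 μmol = 1.50e-4 mol.
Photon energy at 405 nm: hc/λ = (6.626e-34)(2.998e8)/(405e-9) = 4.905e-19 J.
Energy delivered: (1.09 W)(105 s) = 114.5 J.
Photons incident: 114.5 / 4.905e-19 = 2.334e20, i.e. 2.334e20/6.022e23 = 3.876e-4 mol.
Photons absorbed: 0.410 × 3.876e-4 = 1.589e-4 mol.
Φ = 1.50e-4 mol / 1.589e-4 mol photons = 0.944.

Φ = 0.944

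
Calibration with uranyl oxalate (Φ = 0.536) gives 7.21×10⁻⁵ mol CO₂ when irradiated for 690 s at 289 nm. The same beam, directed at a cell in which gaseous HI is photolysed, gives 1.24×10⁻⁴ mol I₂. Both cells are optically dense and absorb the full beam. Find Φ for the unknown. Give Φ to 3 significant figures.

Φ = 0.922

Photons absorbed by the actinometer: 7.21×10⁻⁵ / 0.536 = 1.345×10⁻⁴ mol.
Φ(unknown) = 1.24×10⁻⁴ / 1.345×10⁻⁴ = 0.922.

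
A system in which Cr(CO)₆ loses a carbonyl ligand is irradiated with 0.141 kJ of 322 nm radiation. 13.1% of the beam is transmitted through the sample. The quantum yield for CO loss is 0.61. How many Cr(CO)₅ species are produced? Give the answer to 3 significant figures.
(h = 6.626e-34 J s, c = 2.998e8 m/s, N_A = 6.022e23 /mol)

Photon energy at 322 nm: hc/λ = (6.626e-34)(2.998e8)/(322e-9) = 6.169e-19 J.
Incident energy: 0.141 kJ = 141 J.
Photons incident: 141 / 6.169e-19 = 2.286e20, i.e. 2.286e20/6.022e23 = 3.796e-4 mol.
Fraction absorbed: 1 − 13.1/100 = 0.8690.
Photons absorbed: 0.8690 × 3.796e-4 = 3.299e-4 mol.
Product: Φ × n_abs = 0.61 × 3.299e-4 = 2.012e-4 mol.
As a count: 2.012e-4 × 6.022e23 = 1.21e20.

1.21e20 species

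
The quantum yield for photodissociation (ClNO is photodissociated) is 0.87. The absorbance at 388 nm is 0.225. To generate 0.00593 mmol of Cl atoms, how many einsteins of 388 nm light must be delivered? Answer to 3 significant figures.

1.69e-5 einstein

Product: 0.00593 mmol = 5.93e-6 mol.
Photons that must be absorbed: 5.93e-6 / 0.87 = 6.816e-6 mol.
Fraction absorbed: 1 − 10^(−0.225) = 0.4043.
Incident photons needed: 6.816e-6 / 0.4043 = 1.686e-5 mol.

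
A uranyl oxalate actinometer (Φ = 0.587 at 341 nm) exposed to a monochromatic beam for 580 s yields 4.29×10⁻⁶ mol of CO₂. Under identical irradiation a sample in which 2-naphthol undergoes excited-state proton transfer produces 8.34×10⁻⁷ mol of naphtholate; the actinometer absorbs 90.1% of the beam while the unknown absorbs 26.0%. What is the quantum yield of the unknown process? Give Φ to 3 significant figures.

Photons absorbed by the actinometer: 4.29×10⁻⁶ / 0.587 = 7.308×10⁻⁶ mol.
Incident flux: 7.308×10⁻⁶ / 0.901 = 8.111×10⁻⁶ einstein.
Absorbed by unknown: 0.260 × 8.111×10⁻⁶ = 2.109×10⁻⁶ mol.
Φ(unknown) = 8.34×10⁻⁷ / 2.109×10⁻⁶ = 0.395.

Φ = 0.395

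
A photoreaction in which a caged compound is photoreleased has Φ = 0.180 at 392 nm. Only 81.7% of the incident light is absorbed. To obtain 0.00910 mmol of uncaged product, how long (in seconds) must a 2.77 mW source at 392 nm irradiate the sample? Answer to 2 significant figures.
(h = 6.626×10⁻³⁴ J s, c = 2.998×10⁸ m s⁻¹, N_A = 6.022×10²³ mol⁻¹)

Product: 0.00910 mmol = 9.10×10⁻⁶ mol.
Photons that must be absorbed: 9.10×10⁻⁶ / 0.180 = 5.056×10⁻⁵ mol.
Incident photons needed: 5.056×10⁻⁵ / 0.817 = 6.188×10⁻⁵ mol.
Photon energy: hc/λ = 5.068×10⁻¹⁹ J; per mole, 3.052×10⁵ J mol⁻¹.
Energy required: 6.188×10⁻⁵ × 3.052×10⁵ = 18.89 J.
Time: 18.89 J / 0.00277 W = 6800 s.

t ≈ 6800 s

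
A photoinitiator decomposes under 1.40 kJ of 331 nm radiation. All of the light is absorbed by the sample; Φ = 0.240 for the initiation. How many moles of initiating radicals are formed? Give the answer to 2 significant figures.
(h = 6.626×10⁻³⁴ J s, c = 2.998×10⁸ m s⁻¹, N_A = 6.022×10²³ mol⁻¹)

9.3×10⁻⁴ mol

Photon energy at 331 nm: hc/λ = (6.626×10⁻³⁴)(2.998×10⁸)/(331×10⁻⁹) = 6.001×10⁻¹⁹ J.
Incident energy: 1.40 kJ = 1400 J.
Photons incident: 1400 / 6.001×10⁻¹⁹ = 2.333×10²¹, i.e. 2.333×10²¹/6.022×10²³ = 0.003874 mol.
Product: Φ × n_abs = 0.240 × 0.003874 = 9.298×10⁻⁴ mol.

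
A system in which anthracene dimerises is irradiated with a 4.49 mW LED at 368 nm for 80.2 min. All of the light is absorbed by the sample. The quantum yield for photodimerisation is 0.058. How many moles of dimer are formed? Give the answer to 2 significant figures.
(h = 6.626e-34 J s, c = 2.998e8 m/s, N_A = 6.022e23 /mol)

Photon energy at 368 nm: hc/λ = (6.626e-34)(2.998e8)/(368e-9) = 5.398e-19 J.
Energy delivered: (4.49 mW)(4812 s) = 21.61 J.
Photons incident: 21.61 / 5.398e-19 = 4.003e19, i.e. 4.003e19/6.022e23 = 6.647e-5 mol.
Product: Φ × n_abs = 0.058 × 6.647e-5 = 3.855e-6 mol.

3.9e-6 mol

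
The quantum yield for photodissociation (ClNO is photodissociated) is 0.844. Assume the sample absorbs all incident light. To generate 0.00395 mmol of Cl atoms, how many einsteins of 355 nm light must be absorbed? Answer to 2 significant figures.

4.7×10⁻⁶ einstein

Product: 0.00395 mmol = 3.95×10⁻⁶ mol.
Photons that must be absorbed: 3.95×10⁻⁶ / 0.844 = 4.680×10⁻⁶ mol.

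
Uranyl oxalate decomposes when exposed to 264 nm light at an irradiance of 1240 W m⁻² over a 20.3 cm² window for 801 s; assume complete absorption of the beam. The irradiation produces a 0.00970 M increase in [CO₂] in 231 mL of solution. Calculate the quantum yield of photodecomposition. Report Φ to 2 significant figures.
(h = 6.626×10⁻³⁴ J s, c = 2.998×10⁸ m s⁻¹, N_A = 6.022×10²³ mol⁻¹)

Φ = 0.50

Product: (0.00970 M)(0.231 L) = 0.002241 mol.
Photon energy at 264 nm: hc/λ = (6.626×10⁻³⁴)(2.998×10⁸)/(264×10⁻⁹) = 7.525×10⁻¹⁹ J.
Energy delivered: (1240 W m⁻²)(20.3×10⁻⁴ m²)(801 s) = 2016 J.
Photons incident: 2016 / 7.525×10⁻¹⁹ = 2.679×10²¹, i.e. 2.679×10²¹/6.022×10²³ = 0.004449 mol.
Φ = 0.002241 mol / 0.004449 mol photons = 0.50.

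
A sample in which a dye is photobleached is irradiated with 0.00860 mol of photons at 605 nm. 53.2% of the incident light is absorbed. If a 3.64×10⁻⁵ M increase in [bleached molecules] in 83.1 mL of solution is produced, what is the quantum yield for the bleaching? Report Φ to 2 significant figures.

Product: (3.64×10⁻⁵ M)(0.0831 L) = 3.025×10⁻⁶ mol.
Photons absorbed: 0.532 × 0.00860 = 0.004575 mol.
Φ = 3.025×10⁻⁶ mol / 0.004575 mol photons = 6.6×10⁻⁴.

Φ = 6.6×10⁻⁴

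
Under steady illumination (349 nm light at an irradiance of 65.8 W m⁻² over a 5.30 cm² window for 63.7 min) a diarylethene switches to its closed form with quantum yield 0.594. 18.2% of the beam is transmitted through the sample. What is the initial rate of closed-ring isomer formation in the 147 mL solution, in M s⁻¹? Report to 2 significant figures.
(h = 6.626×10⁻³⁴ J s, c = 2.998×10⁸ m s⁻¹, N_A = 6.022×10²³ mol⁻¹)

3.4×10⁻⁷ M s⁻¹

Photon energy at 349 nm: hc/λ = (6.626×10⁻³⁴)(2.998×10⁸)/(349×10⁻⁹) = 5.692×10⁻¹⁹ J.
Energy delivered: (65.8 W m⁻²)(5.30×10⁻⁴ m²)(3822 s) = 133.3 J.
Photons incident: 133.3 / 5.692×10⁻¹⁹ = 2.342×10²⁰, i.e. 2.342×10²⁰/6.022×10²³ = 3.889×10⁻⁴ mol.
Fraction absorbed: 1 − 18.2/100 = 0.8180.
Photons absorbed: 0.8180 × 3.889×10⁻⁴ = 3.181×10⁻⁴ mol.
Product formed: 0.594 × 3.181×10⁻⁴ = 1.890×10⁻⁴ mol.
Rate: 1.890×10⁻⁴ mol / (3822 s × 0.147 L) = 3.4×10⁻⁷ M s⁻¹.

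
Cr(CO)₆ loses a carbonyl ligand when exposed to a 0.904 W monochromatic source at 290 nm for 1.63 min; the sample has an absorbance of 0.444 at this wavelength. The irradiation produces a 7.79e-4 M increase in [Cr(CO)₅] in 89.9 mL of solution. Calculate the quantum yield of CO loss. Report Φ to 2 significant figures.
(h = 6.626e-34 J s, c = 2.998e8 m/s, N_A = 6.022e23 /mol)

Φ = 0.51

Product: (7.79e-4 M)(0.0899 L) = 7.003e-5 mol.
Photon energy at 290 nm: hc/λ = (6.626e-34)(2.998e8)/(290e-9) = 6.850e-19 J.
Energy delivered: (0.904 W)(97.8 s) = 88.41 J.
Photons incident: 88.41 / 6.850e-19 = 1.291e20, i.e. 1.291e20/6.022e23 = 2.144e-4 mol.
Fraction absorbed: 1 − 10^(−0.444) = 0.6403.
Photons absorbed: 0.6403 × 2.144e-4 = 1.373e-4 mol.
Φ = 7.003e-5 mol / 1.373e-4 mol photons = 0.51.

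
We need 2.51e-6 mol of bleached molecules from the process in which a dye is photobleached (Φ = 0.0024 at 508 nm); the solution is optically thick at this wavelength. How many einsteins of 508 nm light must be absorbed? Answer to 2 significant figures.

Photons that must be absorbed: 2.51e-6 / 0.0024 = 0.001046 mol.

0.0010 einstein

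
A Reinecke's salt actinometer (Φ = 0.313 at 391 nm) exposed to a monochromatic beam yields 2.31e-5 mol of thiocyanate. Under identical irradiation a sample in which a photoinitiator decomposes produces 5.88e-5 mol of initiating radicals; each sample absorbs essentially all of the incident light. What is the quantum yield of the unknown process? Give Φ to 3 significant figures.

Photons absorbed by the actinometer: 2.31e-5 / 0.313 = 7.380e-5 mol.
Φ(unknown) = 5.88e-5 / 7.380e-5 = 0.797.

Φ = 0.797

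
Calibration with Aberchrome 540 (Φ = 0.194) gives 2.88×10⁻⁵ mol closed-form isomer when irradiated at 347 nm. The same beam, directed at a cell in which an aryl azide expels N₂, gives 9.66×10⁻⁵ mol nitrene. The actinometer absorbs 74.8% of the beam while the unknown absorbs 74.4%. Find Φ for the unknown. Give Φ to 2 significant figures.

Photons absorbed by the actinometer: 2.88×10⁻⁵ / 0.194 = 1.485×10⁻⁴ mol.
Incident flux: 1.485×10⁻⁴ / 0.748 = 1.985×10⁻⁴ einstein.
Absorbed by unknown: 0.744 × 1.985×10⁻⁴ = 1.477×10⁻⁴ mol.
Φ(unknown) = 9.66×10⁻⁵ / 1.477×10⁻⁴ = 0.65.

Φ = 0.65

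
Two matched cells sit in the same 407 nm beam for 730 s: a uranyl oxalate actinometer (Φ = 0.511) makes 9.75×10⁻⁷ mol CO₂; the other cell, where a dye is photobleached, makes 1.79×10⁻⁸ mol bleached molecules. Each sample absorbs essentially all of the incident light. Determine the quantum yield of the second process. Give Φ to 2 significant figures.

Photons absorbed by the actinometer: 9.75×10⁻⁷ / 0.511 = 1.908×10⁻⁶ mol.
Φ(unknown) = 1.79×10⁻⁸ / 1.908×10⁻⁶ = 0.0094.

Φ = 0.0094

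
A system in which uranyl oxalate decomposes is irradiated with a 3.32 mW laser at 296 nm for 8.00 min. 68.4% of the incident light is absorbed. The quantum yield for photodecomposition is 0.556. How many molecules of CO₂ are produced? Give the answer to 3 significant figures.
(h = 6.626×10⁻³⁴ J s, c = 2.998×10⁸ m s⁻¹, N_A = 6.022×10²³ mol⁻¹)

Photon energy at 296 nm: hc/λ = (6.626×10⁻³⁴)(2.998×10⁸)/(296×10⁻⁹) = 6.711×10⁻¹⁹ J.
Energy delivered: (3.32 mW)(480 s) = 1.594 J.
Photons incident: 1.594 / 6.711×10⁻¹⁹ = 2.375×10¹⁸, i.e. 2.375×10¹⁸/6.022×10²³ = 3.944×10⁻⁶ mol.
Photons absorbed: 0.684 × 3.944×10⁻⁶ = 2.698×10⁻⁶ mol.
Product: Φ × n_abs = 0.556 × 2.698×10⁻⁶ = 1.500×10⁻⁶ mol.
As a count: 1.500×10⁻⁶ × 6.022×10²³ = 9.03×10¹⁷.

9.03×10¹⁷ molecules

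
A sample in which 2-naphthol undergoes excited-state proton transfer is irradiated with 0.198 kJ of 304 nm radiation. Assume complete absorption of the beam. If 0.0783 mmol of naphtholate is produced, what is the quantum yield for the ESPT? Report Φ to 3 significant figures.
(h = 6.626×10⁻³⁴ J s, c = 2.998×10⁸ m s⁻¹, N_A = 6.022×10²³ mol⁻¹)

Product: 0.0783 mmol = 7.83×10⁻⁵ mol.
Photon energy at 304 nm: hc/λ = (6.626×10⁻³⁴)(2.998×10⁸)/(304×10⁻⁹) = 6.534×10⁻¹⁹ J.
Incident energy: 0.198 kJ = 198 J.
Photons incident: 198 / 6.534×10⁻¹⁹ = 3.030×10²⁰, i.e. 3.030×10²⁰/6.022×10²³ = 5.032×10⁻⁴ mol.
Φ = 7.83×10⁻⁵ mol / 5.032×10⁻⁴ mol photons = 0.156.

Φ = 0.156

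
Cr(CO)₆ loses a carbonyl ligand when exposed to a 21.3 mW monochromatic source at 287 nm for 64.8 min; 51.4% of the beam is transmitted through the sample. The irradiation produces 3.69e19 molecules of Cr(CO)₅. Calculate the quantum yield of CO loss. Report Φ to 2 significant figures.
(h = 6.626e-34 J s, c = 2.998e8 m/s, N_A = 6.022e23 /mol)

Φ = 0.63

Product: 3.69e19 / 6.022e23 = 6.128e-5 mol.
Photon energy at 287 nm: hc/λ = (6.626e-34)(2.998e8)/(287e-9) = 6.922e-19 J.
Energy delivered: (21.3 mW)(3888 s) = 82.81 J.
Photons incident: 82.81 / 6.922e-19 = 1.196e20, i.e. 1.196e20/6.022e23 = 1.986e-4 mol.
Fraction absorbed: 1 − 51.4/100 = 0.4860.
Photons absorbed: 0.4860 × 1.986e-4 = 9.652e-5 mol.
Φ = 6.128e-5 mol / 9.652e-5 mol photons = 0.63.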